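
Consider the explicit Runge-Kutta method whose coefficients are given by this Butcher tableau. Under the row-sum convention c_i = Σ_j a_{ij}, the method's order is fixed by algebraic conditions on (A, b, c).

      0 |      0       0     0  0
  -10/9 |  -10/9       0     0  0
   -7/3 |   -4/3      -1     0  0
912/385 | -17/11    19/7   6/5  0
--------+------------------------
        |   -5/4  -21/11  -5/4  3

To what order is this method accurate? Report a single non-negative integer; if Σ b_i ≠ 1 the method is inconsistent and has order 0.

b = (-5/4, -21/11, -5/4, 3)
c = (0, -10/9, -7/3, 912/385)
Ac = (0, 0, 10/9, -1832/315)
Σ b_i: (-5/4)·1 + (-21/11)·1 + (-5/4)·1 + 3·1 = -31/22 ≠ 1 ⇒ order 0.

0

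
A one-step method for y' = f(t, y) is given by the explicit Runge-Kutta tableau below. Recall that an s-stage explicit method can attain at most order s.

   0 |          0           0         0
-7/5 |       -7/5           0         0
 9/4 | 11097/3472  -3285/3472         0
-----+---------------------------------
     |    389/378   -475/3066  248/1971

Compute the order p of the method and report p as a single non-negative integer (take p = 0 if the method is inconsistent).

b = (389/378, -475/3066, 248/1971)
c = (0, -7/5, 9/4)
Ac = (0, 0, 657/496)
Σ b_i: 389/378·1 + (-475/3066)·1 + 248/1971·1 = 1 ✓
b·c: (-475/3066)·(-7/5) + 248/1971·9/4 = 1/2 ✓
b·c²: (-475/3066)·49/25 + 248/1971·81/16 = 1/3 ✓
b·Ac: 248/1971·657/496 = 1/6 ✓; 3 stages ⇒ order 3.

3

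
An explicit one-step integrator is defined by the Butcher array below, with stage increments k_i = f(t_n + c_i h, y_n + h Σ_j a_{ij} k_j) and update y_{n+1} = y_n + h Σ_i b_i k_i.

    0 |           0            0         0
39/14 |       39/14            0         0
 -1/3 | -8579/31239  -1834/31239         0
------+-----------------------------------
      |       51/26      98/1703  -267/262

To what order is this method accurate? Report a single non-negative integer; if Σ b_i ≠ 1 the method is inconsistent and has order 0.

b = (51/26, 98/1703, -267/262)
c = (0, 39/14, -1/3)
Ac = (0, 0, -131/801)
Σ b_i: 51/26·1 + 98/1703·1 + (-267/262)·1 = 1 ✓
b·c: 98/1703·39/14 + (-267/262)·(-1/3) = 1/2 ✓
b·c²: 98/1703·1521/196 + (-267/262)·1/9 = 1/3 ✓
b·Ac: (-267/262)·(-131/801) = 1/6 ✓; 3 stages ⇒ order 3.

3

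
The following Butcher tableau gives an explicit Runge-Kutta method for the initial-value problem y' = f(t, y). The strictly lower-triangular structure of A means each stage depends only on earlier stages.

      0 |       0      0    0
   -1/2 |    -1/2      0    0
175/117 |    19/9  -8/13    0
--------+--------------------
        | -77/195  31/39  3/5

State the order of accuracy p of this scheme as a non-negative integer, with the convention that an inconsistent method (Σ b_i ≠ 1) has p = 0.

b = (-77/195, 31/39, 3/5)
c = (0, -1/2, 175/117)
Ac = (0, 0, 4/13)
Σ b_i: (-77/195)·1 + 31/39·1 + 3/5·1 = 1 ✓
b·c: 31/39·(-1/2) + 3/5·175/117 = 1/2 ✓
b·c²: 31/39·1/4 + 3/5·30625/13689 = 28127/18252 ≠ 1/3 ⇒ order 2.
b·Ac: 3/5·4/13 = 12/65 ≠ 1/6

2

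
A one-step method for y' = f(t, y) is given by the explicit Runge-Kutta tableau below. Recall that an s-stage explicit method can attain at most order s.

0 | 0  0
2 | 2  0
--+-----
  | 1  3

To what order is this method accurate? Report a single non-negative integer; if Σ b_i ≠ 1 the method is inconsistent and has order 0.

b = (1, 3)
c = (0, 2)
Σ b_i: 1·1 + 3·1 = 4 ≠ 1 ⇒ order 0.

0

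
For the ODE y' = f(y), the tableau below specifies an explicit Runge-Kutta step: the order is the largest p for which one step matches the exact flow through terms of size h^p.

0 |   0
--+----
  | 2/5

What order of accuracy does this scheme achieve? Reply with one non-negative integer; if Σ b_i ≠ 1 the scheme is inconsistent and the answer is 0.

b = (2/5)
c = (0)
Σ b_i: 2/5·1 = 2/5 ≠ 1 ⇒ order 0.

0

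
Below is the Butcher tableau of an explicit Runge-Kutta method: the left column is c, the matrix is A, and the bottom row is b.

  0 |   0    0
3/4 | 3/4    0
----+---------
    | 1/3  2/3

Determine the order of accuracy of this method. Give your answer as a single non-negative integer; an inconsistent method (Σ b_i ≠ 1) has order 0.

2

b = (1/3, 2/3)
c = (0, 3/4)
Σ b_i: 1/3·1 + 2/3·1 = 1 ✓
b·c: 2/3·3/4 = 1/2 ✓; 2 stages ⇒ order 2.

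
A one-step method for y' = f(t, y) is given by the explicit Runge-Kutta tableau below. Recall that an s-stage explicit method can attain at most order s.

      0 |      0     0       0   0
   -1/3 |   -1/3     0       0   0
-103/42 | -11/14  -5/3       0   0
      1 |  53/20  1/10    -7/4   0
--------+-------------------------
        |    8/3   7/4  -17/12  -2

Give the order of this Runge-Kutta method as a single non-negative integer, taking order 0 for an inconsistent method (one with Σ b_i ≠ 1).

b = (8/3, 7/4, -17/12, -2)
c = (0, -1/3, -103/42, 1)
Ac = (0, 0, 5/9, 511/120)
Σ b_i: 8/3·1 + 7/4·1 + (-17/12)·1 + (-2)·1 = 1 ✓
b·c: 7/4·(-1/3) + (-17/12)·(-103/42) + (-2)·1 = 449/504 ≠ 1/2 ⇒ order 1.

1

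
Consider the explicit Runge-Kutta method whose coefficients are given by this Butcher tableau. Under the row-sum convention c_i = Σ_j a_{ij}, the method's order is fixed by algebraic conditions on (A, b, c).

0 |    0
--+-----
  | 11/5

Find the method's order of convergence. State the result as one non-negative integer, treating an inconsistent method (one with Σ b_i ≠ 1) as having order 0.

b = (11/5)
c = (0)
Σ b_i: 11/5·1 = 11/5 ≠ 1 ⇒ order 0.

0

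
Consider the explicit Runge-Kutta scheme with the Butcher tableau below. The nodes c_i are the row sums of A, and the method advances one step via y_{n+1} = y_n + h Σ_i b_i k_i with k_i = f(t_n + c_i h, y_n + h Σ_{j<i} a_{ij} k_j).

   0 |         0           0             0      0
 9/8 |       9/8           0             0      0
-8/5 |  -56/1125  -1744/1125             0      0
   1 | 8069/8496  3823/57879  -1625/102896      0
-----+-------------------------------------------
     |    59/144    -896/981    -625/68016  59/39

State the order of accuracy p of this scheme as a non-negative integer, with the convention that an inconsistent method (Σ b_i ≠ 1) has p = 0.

4

b = (59/144, -896/981, -625/68016, 59/39)
c = (0, 9/8, -8/5, 1)
Ac = (0, 0, -218/125, 47/472)
Σ b_i: 59/144·1 + (-896/981)·1 + (-625/68016)·1 + 59/39·1 = 1 ✓
b·c: (-896/981)·9/8 + (-625/68016)·(-8/5) + 59/39·1 = 1/2 ✓
b·c²: (-896/981)·81/64 + (-625/68016)·64/25 + 59/39·1 = 1/3 ✓
b·Ac: (-625/68016)·(-218/125) + 59/39·47/472 = 1/6 ✓
b·c³: (-896/981)·729/512 + (-625/68016)·(-512/125) + 59/39·1 = 1/4 ✓
b·(c∘Ac): (-625/68016)·1744/625 + 59/39·47/472 = 1/8 ✓
b·Ac²: (-625/68016)·(-981/500) + 59/39·163/3776 = 1/12 ✓
b·A²c: 59/39·13/472 = 1/24 ✓; 4 stages ⇒ order 4.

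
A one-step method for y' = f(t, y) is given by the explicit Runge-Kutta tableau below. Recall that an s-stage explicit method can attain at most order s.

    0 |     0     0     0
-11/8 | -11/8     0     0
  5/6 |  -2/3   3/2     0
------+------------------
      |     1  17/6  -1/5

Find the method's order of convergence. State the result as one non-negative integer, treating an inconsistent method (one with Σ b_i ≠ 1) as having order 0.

b = (1, 17/6, -1/5)
c = (0, -11/8, 5/6)
Ac = (0, 0, -33/16)
Σ b_i: 1·1 + 17/6·1 + (-1/5)·1 = 109/30 ≠ 1 ⇒ order 0.

0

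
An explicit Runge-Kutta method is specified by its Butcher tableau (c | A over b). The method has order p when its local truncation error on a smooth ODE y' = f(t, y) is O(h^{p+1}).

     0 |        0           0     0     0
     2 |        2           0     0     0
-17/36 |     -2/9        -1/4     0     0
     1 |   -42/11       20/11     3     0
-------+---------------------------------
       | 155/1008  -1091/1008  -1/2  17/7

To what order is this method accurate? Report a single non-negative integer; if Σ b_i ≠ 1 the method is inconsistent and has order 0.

b = (155/1008, -1091/1008, -1/2, 17/7)
c = (0, 2, -17/36, 1)
Ac = (0, 0, -1/2, 293/132)
Σ b_i: 155/1008·1 + (-1091/1008)·1 + (-1/2)·1 + 17/7·1 = 1 ✓
b·c: (-1091/1008)·2 + (-1/2)·(-17/36) + 17/7·1 = 1/2 ✓
b·c²: (-1091/1008)·4 + (-1/2)·289/1296 + 17/7·1 = -36511/18144 ≠ 1/3 ⇒ order 2.
b·Ac: (-1/2)·(-1/2) + 17/7·293/132 = 1303/231 ≠ 1/6

2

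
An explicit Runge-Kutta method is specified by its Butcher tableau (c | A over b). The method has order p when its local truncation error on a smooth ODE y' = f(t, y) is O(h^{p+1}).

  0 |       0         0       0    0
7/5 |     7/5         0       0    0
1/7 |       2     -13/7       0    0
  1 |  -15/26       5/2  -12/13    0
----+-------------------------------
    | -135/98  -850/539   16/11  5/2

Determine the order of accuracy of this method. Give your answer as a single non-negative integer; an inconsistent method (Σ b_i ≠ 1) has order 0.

2

b = (-135/98, -850/539, 16/11, 5/2)
c = (0, 7/5, 1/7, 1)
Ac = (0, 0, -13/5, 613/182)
Σ b_i: (-135/98)·1 + (-850/539)·1 + 16/11·1 + 5/2·1 = 1 ✓
b·c: (-850/539)·7/5 + 16/11·1/7 + 5/2·1 = 1/2 ✓
b·c²: (-850/539)·49/25 + 16/11·1/49 + 5/2·1 = -55/98 ≠ 1/3 ⇒ order 2.
b·Ac: 16/11·(-13/5) + 5/2·613/182 = 92863/20020 ≠ 1/6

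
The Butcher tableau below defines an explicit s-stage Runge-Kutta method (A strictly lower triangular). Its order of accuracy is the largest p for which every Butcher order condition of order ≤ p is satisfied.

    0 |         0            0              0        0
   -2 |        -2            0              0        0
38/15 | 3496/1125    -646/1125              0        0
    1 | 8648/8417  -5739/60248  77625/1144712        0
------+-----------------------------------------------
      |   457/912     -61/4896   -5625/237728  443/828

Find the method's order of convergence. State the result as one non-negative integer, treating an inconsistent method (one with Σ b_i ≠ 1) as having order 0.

b = (457/912, -61/4896, -5625/237728, 443/828)
c = (0, -2, 38/15, 1)
Ac = (0, 0, 1292/1125, 321/886)
Σ b_i: 457/912·1 + (-61/4896)·1 + (-5625/237728)·1 + 443/828·1 = 1 ✓
b·c: (-61/4896)·(-2) + (-5625/237728)·38/15 + 443/828·1 = 1/2 ✓
b·c²: (-61/4896)·4 + (-5625/237728)·1444/225 + 443/828·1 = 1/3 ✓
b·Ac: (-5625/237728)·1292/1125 + 443/828·321/886 = 1/6 ✓
b·c³: (-61/4896)·(-8) + (-5625/237728)·54872/3375 + 443/828·1 = 1/4 ✓
b·(c∘Ac): (-5625/237728)·49096/16875 + 443/828·321/886 = 1/8 ✓
b·Ac²: (-5625/237728)·(-2584/1125) + 443/828·24/443 = 1/12 ✓
b·A²c: 443/828·69/886 = 1/24 ✓; 4 stages ⇒ order 4.

4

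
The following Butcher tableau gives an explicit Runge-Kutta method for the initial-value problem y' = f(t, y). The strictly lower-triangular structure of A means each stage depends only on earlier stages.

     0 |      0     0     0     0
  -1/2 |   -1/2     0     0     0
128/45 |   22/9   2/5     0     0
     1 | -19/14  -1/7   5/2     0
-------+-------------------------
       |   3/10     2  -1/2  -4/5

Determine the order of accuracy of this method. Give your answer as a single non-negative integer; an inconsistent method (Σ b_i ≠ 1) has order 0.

1

b = (3/10, 2, -1/2, -4/5)
c = (0, -1/2, 128/45, 1)
Ac = (0, 0, -1/5, 905/126)
Σ b_i: 3/10·1 + 2·1 + (-1/2)·1 + (-4/5)·1 = 1 ✓
b·c: 2·(-1/2) + (-1/2)·128/45 + (-4/5)·1 = -29/9 ≠ 1/2 ⇒ order 1.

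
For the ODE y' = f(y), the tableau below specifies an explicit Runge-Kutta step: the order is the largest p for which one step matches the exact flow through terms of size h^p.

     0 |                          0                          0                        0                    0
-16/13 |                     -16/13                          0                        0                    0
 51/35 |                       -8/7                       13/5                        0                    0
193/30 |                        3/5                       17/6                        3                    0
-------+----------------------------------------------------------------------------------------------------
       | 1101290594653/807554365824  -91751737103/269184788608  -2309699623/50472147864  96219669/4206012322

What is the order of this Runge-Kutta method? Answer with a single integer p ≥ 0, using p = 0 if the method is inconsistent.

b = (1101290594653/807554365824, -91751737103/269184788608, -2309699623/50472147864, 96219669/4206012322)
c = (0, -16/13, 51/35, 193/30)
Ac = (0, 0, -16/5, 1207/1365)
Σ b_i: 1101290594653/807554365824·1 + (-91751737103/269184788608)·1 + (-2309699623/50472147864)·1 + 96219669/4206012322·1 = 1 ✓
b·c: (-91751737103/269184788608)·(-16/13) + (-2309699623/50472147864)·51/35 + 96219669/4206012322·193/30 = 1/2 ✓
b·c²: (-91751737103/269184788608)·256/169 + (-2309699623/50472147864)·2601/1225 + 96219669/4206012322·37249/900 = 1/3 ✓
b·Ac: (-2309699623/50472147864)·(-16/5) + 96219669/4206012322·1207/1365 = 1/6 ✓
b·c³: (-91751737103/269184788608)·(-4096/2197) + (-2309699623/50472147864)·132651/42875 + 96219669/4206012322·7189057/27000 = 4536747077050619/688944818343600 ≠ 1/4 ⇒ order 3.
b·(c∘Ac): (-2309699623/50472147864)·(-816/175) + 96219669/4206012322·232951/40950 = 43345354223/126180369660 ≠ 1/8
b·Ac²: (-2309699623/50472147864)·256/65 + 96219669/4206012322·6621721/621075 = 1827809139319/28706034097650 ≠ 1/12
b·A²c: 96219669/4206012322·(-48/5) = -2309272056/10515030805 ≠ 1/24

3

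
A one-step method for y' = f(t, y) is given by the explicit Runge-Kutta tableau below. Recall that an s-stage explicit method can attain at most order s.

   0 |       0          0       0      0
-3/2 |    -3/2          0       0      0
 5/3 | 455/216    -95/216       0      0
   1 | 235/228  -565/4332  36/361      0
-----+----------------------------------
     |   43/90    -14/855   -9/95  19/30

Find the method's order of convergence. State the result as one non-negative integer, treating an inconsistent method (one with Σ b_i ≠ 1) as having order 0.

b = (43/90, -14/855, -9/95, 19/30)
c = (0, -3/2, 5/3, 1)
Ac = (0, 0, 95/144, 55/152)
Σ b_i: 43/90·1 + (-14/855)·1 + (-9/95)·1 + 19/30·1 = 1 ✓
b·c: (-14/855)·(-3/2) + (-9/95)·5/3 + 19/30·1 = 1/2 ✓
b·c²: (-14/855)·9/4 + (-9/95)·25/9 + 19/30·1 = 1/3 ✓
b·Ac: (-9/95)·95/144 + 19/30·55/152 = 1/6 ✓
b·c³: (-14/855)·(-27/8) + (-9/95)·125/27 + 19/30·1 = 1/4 ✓
b·(c∘Ac): (-9/95)·475/432 + 19/30·55/152 = 1/8 ✓
b·Ac²: (-9/95)·(-95/96) + 19/30·(-5/304) = 1/12 ✓
b·A²c: 19/30·5/76 = 1/24 ✓; 4 stages ⇒ order 4.

4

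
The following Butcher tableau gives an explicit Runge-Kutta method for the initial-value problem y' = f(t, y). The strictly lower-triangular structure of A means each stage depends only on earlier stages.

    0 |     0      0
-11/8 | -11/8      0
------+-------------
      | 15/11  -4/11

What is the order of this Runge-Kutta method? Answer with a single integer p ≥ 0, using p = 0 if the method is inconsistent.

2

b = (15/11, -4/11)
c = (0, -11/8)
Σ b_i: 15/11·1 + (-4/11)·1 = 1 ✓
b·c: (-4/11)·(-11/8) = 1/2 ✓; 2 stages ⇒ order 2.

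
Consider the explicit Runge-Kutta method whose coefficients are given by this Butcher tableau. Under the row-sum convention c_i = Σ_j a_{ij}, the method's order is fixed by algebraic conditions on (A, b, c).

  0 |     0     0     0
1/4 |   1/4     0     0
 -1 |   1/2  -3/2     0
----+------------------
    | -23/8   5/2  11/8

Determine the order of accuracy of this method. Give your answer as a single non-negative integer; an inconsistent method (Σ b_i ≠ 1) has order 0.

1

b = (-23/8, 5/2, 11/8)
c = (0, 1/4, -1)
Ac = (0, 0, -3/8)
Σ b_i: (-23/8)·1 + 5/2·1 + 11/8·1 = 1 ✓
b·c: 5/2·1/4 + 11/8·(-1) = -3/4 ≠ 1/2 ⇒ order 1.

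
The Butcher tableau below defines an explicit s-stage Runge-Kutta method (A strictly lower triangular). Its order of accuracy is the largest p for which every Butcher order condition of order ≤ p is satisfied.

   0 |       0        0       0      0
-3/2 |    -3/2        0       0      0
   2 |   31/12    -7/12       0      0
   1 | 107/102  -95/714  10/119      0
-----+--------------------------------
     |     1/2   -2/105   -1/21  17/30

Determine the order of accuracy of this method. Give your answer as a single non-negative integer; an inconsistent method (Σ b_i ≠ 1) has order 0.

4

b = (1/2, -2/105, -1/21, 17/30)
c = (0, -3/2, 2, 1)
Ac = (0, 0, 7/8, 25/68)
Σ b_i: 1/2·1 + (-2/105)·1 + (-1/21)·1 + 17/30·1 = 1 ✓
b·c: (-2/105)·(-3/2) + (-1/21)·2 + 17/30·1 = 1/2 ✓
b·c²: (-2/105)·9/4 + (-1/21)·4 + 17/30·1 = 1/3 ✓
b·Ac: (-1/21)·7/8 + 17/30·25/68 = 1/6 ✓
b·c³: (-2/105)·(-27/8) + (-1/21)·8 + 17/30·1 = 1/4 ✓
b·(c∘Ac): (-1/21)·7/4 + 17/30·25/68 = 1/8 ✓
b·Ac²: (-1/21)·(-21/16) + 17/30·5/136 = 1/12 ✓
b·A²c: 17/30·5/68 = 1/24 ✓; 4 stages ⇒ order 4.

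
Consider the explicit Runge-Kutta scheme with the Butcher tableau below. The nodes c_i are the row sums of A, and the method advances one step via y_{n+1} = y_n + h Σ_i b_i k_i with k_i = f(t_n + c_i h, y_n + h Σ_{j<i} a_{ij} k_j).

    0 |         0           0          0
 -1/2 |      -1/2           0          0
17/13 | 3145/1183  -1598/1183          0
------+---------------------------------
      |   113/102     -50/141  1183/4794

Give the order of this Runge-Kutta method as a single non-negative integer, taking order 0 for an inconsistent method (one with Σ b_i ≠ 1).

3

b = (113/102, -50/141, 1183/4794)
c = (0, -1/2, 17/13)
Ac = (0, 0, 799/1183)
Σ b_i: 113/102·1 + (-50/141)·1 + 1183/4794·1 = 1 ✓
b·c: (-50/141)·(-1/2) + 1183/4794·17/13 = 1/2 ✓
b·c²: (-50/141)·1/4 + 1183/4794·289/169 = 1/3 ✓
b·Ac: 1183/4794·799/1183 = 1/6 ✓; 3 stages ⇒ order 3.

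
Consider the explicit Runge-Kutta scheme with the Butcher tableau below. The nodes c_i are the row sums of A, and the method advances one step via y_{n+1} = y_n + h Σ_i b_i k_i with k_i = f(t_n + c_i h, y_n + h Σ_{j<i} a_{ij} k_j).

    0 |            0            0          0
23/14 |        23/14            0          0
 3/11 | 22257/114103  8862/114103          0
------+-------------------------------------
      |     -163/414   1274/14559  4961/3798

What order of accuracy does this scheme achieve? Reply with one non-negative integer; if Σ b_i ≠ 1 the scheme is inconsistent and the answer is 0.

3

b = (-163/414, 1274/14559, 4961/3798)
c = (0, 23/14, 3/11)
Ac = (0, 0, 633/4961)
Σ b_i: (-163/414)·1 + 1274/14559·1 + 4961/3798·1 = 1 ✓
b·c: 1274/14559·23/14 + 4961/3798·3/11 = 1/2 ✓
b·c²: 1274/14559·529/196 + 4961/3798·9/121 = 1/3 ✓
b·Ac: 4961/3798·633/4961 = 1/6 ✓; 3 stages ⇒ order 3.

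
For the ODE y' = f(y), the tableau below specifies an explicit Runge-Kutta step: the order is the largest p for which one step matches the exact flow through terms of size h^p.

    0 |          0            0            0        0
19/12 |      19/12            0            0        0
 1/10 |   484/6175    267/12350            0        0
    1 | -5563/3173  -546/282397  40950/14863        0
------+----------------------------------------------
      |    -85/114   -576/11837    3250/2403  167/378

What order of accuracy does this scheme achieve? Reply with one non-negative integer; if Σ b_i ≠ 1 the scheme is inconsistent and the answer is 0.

4

b = (-85/114, -576/11837, 3250/2403, 167/378)
c = (0, 19/12, 1/10, 1)
Ac = (0, 0, 89/2600, 91/334)
Σ b_i: (-85/114)·1 + (-576/11837)·1 + 3250/2403·1 + 167/378·1 = 1 ✓
b·c: (-576/11837)·19/12 + 3250/2403·1/10 + 167/378·1 = 1/2 ✓
b·c²: (-576/11837)·361/144 + 3250/2403·1/100 + 167/378·1 = 1/3 ✓
b·Ac: 3250/2403·89/2600 + 167/378·91/334 = 1/6 ✓
b·c³: (-576/11837)·6859/1728 + 3250/2403·1/1000 + 167/378·1 = 1/4 ✓
b·(c∘Ac): 3250/2403·89/26000 + 167/378·91/334 = 1/8 ✓
b·Ac²: 3250/2403·1691/31200 + 167/378·91/4008 = 1/12 ✓
b·A²c: 167/378·63/668 = 1/24 ✓; 4 stages ⇒ order 4.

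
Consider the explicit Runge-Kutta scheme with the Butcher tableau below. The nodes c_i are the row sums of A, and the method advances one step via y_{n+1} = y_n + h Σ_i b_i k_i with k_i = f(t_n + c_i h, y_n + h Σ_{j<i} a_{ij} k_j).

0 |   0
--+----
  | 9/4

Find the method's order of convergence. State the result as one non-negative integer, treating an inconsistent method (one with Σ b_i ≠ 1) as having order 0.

0

b = (9/4)
c = (0)
Σ b_i: 9/4·1 = 9/4 ≠ 1 ⇒ order 0.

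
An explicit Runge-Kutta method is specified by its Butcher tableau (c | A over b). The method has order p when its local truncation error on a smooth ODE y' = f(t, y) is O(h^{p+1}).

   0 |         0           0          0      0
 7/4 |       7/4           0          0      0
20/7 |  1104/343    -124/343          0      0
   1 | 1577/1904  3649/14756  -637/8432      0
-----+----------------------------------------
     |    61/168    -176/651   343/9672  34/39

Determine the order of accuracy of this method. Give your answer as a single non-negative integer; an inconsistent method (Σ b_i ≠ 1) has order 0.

b = (61/168, -176/651, 343/9672, 34/39)
c = (0, 7/4, 20/7, 1)
Ac = (0, 0, -31/49, 59/272)
Σ b_i: 61/168·1 + (-176/651)·1 + 343/9672·1 + 34/39·1 = 1 ✓
b·c: (-176/651)·7/4 + 343/9672·20/7 + 34/39·1 = 1/2 ✓
b·c²: (-176/651)·49/16 + 343/9672·400/49 + 34/39·1 = 1/3 ✓
b·Ac: 343/9672·(-31/49) + 34/39·59/272 = 1/6 ✓
b·c³: (-176/651)·343/64 + 343/9672·8000/343 + 34/39·1 = 1/4 ✓
b·(c∘Ac): 343/9672·(-620/343) + 34/39·59/272 = 1/8 ✓
b·Ac²: 343/9672·(-31/28) + 34/39·9/64 = 1/12 ✓
b·A²c: 34/39·13/272 = 1/24 ✓; 4 stages ⇒ order 4.

4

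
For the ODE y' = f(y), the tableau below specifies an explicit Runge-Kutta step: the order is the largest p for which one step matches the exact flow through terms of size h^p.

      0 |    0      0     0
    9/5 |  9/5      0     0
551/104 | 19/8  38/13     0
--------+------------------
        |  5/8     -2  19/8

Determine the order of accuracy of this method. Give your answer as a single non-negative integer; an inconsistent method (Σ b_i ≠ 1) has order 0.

b = (5/8, -2, 19/8)
c = (0, 9/5, 551/104)
Ac = (0, 0, 342/65)
Σ b_i: 5/8·1 + (-2)·1 + 19/8·1 = 1 ✓
b·c: (-2)·9/5 + 19/8·551/104 = 37369/4160 ≠ 1/2 ⇒ order 1.

1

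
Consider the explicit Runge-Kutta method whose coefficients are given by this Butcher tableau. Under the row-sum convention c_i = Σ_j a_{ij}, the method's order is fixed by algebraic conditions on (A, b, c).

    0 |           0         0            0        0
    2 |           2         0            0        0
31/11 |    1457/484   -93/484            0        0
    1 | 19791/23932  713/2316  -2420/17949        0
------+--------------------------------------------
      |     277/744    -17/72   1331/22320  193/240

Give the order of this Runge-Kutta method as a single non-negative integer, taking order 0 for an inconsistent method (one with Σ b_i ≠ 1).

b = (277/744, -17/72, 1331/22320, 193/240)
c = (0, 2, 31/11, 1)
Ac = (0, 0, -93/242, 91/386)
Σ b_i: 277/744·1 + (-17/72)·1 + 1331/22320·1 + 193/240·1 = 1 ✓
b·c: (-17/72)·2 + 1331/22320·31/11 + 193/240·1 = 1/2 ✓
b·c²: (-17/72)·4 + 1331/22320·961/121 + 193/240·1 = 1/3 ✓
b·Ac: 1331/22320·(-93/242) + 193/240·91/386 = 1/6 ✓
b·c³: (-17/72)·8 + 1331/22320·29791/1331 + 193/240·1 = 1/4 ✓
b·(c∘Ac): 1331/22320·(-2883/2662) + 193/240·91/386 = 1/8 ✓
b·Ac²: 1331/22320·(-93/121) + 193/240·31/193 = 1/12 ✓
b·A²c: 193/240·10/193 = 1/24 ✓; 4 stages ⇒ order 4.

4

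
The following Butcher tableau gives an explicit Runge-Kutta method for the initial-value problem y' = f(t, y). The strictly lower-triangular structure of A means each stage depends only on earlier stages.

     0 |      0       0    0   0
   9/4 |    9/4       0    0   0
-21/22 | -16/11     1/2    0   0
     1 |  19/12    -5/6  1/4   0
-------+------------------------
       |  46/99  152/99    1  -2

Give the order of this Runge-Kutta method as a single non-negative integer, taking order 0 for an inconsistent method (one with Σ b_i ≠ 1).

b = (46/99, 152/99, 1, -2)
c = (0, 9/4, -21/22, 1)
Ac = (0, 0, 9/8, -93/44)
Σ b_i: 46/99·1 + 152/99·1 + 1·1 + (-2)·1 = 1 ✓
b·c: 152/99·9/4 + 1·(-21/22) + (-2)·1 = 1/2 ✓
b·c²: 152/99·81/16 + 1·441/484 + (-2)·1 = 3235/484 ≠ 1/3 ⇒ order 2.
b·Ac: 1·9/8 + (-2)·(-93/44) = 471/88 ≠ 1/6

2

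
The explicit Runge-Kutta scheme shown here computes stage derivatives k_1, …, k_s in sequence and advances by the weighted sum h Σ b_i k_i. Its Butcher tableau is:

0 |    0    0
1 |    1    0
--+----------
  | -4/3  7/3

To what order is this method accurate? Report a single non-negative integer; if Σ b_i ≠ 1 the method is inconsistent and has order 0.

b = (-4/3, 7/3)
c = (0, 1)
Σ b_i: (-4/3)·1 + 7/3·1 = 1 ✓
b·c: 7/3·1 = 7/3 ≠ 1/2 ⇒ order 1.

1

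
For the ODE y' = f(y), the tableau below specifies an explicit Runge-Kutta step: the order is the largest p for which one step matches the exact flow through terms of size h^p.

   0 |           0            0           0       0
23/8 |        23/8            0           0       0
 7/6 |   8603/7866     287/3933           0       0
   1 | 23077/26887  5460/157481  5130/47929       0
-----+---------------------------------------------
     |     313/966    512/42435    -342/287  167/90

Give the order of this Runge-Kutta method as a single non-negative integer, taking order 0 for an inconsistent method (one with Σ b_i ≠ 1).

b = (313/966, 512/42435, -342/287, 167/90)
c = (0, 23/8, 7/6, 1)
Ac = (0, 0, 287/1368, 75/334)
Σ b_i: 313/966·1 + 512/42435·1 + (-342/287)·1 + 167/90·1 = 1 ✓
b·c: 512/42435·23/8 + (-342/287)·7/6 + 167/90·1 = 1/2 ✓
b·c²: 512/42435·529/64 + (-342/287)·49/36 + 167/90·1 = 1/3 ✓
b·Ac: (-342/287)·287/1368 + 167/90·75/334 = 1/6 ✓
b·c³: 512/42435·12167/512 + (-342/287)·343/216 + 167/90·1 = 1/4 ✓
b·(c∘Ac): (-342/287)·2009/8208 + 167/90·75/334 = 1/8 ✓
b·Ac²: (-342/287)·6601/10944 + 167/90·1155/2672 = 1/12 ✓
b·A²c: 167/90·15/668 = 1/24 ✓; 4 stages ⇒ order 4.

4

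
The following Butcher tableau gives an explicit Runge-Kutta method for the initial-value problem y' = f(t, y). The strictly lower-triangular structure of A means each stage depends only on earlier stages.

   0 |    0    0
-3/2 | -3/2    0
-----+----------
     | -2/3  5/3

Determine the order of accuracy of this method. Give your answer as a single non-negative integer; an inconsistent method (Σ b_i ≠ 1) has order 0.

1

b = (-2/3, 5/3)
c = (0, -3/2)
Σ b_i: (-2/3)·1 + 5/3·1 = 1 ✓
b·c: 5/3·(-3/2) = -5/2 ≠ 1/2 ⇒ order 1.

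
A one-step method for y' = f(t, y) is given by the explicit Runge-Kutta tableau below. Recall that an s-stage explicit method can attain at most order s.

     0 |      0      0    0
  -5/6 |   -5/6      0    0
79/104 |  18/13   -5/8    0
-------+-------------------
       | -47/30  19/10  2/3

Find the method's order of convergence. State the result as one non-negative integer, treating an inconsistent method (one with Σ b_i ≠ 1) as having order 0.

1

b = (-47/30, 19/10, 2/3)
c = (0, -5/6, 79/104)
Ac = (0, 0, 25/48)
Σ b_i: (-47/30)·1 + 19/10·1 + 2/3·1 = 1 ✓
b·c: 19/10·(-5/6) + 2/3·79/104 = -14/13 ≠ 1/2 ⇒ order 1.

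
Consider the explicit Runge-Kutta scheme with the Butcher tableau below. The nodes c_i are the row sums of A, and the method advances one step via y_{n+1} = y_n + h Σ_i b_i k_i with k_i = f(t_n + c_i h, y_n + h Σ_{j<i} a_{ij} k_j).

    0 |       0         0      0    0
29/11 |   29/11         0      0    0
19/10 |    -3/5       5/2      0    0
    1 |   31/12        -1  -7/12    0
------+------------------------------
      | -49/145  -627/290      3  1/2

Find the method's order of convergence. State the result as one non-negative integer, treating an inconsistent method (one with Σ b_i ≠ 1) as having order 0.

2

b = (-49/145, -627/290, 3, 1/2)
c = (0, 29/11, 19/10, 1)
Ac = (0, 0, 145/22, -4943/1320)
Σ b_i: (-49/145)·1 + (-627/290)·1 + 3·1 + 1/2·1 = 1 ✓
b·c: (-627/290)·29/11 + 3·19/10 + 1/2·1 = 1/2 ✓
b·c²: (-627/290)·841/121 + 3·361/100 + 1/2·1 = -4067/1100 ≠ 1/3 ⇒ order 2.
b·Ac: 3·145/22 + 1/2·(-4943/1320) = 47257/2640 ≠ 1/6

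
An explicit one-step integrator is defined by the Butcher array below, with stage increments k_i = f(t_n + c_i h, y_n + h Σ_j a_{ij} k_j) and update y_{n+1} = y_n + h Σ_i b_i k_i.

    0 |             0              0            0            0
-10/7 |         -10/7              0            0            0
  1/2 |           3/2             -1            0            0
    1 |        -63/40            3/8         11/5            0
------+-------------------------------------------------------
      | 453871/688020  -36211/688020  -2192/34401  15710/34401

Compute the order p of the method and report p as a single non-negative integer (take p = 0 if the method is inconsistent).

3

b = (453871/688020, -36211/688020, -2192/34401, 15710/34401)
c = (0, -10/7, 1/2, 1)
Ac = (0, 0, 10/7, 79/140)
Σ b_i: 453871/688020·1 + (-36211/688020)·1 + (-2192/34401)·1 + 15710/34401·1 = 1 ✓
b·c: (-36211/688020)·(-10/7) + (-2192/34401)·1/2 + 15710/34401·1 = 1/2 ✓
b·c²: (-36211/688020)·100/49 + (-2192/34401)·1/4 + 15710/34401·1 = 1/3 ✓
b·Ac: (-2192/34401)·10/7 + 15710/34401·79/140 = 1/6 ✓
b·c³: (-36211/688020)·(-1000/343) + (-2192/34401)·1/8 + 15710/34401·1 = 48334/80269 ≠ 1/4 ⇒ order 3.
b·(c∘Ac): (-2192/34401)·5/7 + 15710/34401·79/140 = 34063/160538 ≠ 1/8
b·Ac²: (-2192/34401)·(-100/49) + 15710/34401·1289/980 = 351917/481614 ≠ 1/12
b·A²c: 15710/34401·22/7 = 345620/240807 ≠ 1/24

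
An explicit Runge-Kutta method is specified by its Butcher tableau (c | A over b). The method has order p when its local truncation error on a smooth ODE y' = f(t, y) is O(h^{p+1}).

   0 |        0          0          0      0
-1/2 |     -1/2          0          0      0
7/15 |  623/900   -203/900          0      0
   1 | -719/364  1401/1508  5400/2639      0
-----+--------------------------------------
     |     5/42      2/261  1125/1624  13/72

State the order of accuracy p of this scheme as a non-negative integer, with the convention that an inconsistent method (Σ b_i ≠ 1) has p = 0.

b = (5/42, 2/261, 1125/1624, 13/72)
c = (0, -1/2, 7/15, 1)
Ac = (0, 0, 203/1800, 51/104)
Σ b_i: 5/42·1 + 2/261·1 + 1125/1624·1 + 13/72·1 = 1 ✓
b·c: 2/261·(-1/2) + 1125/1624·7/15 + 13/72·1 = 1/2 ✓
b·c²: 2/261·1/4 + 1125/1624·49/225 + 13/72·1 = 1/3 ✓
b·Ac: 1125/1624·203/1800 + 13/72·51/104 = 1/6 ✓
b·c³: 2/261·(-1/8) + 1125/1624·343/3375 + 13/72·1 = 1/4 ✓
b·(c∘Ac): 1125/1624·1421/27000 + 13/72·51/104 = 1/8 ✓
b·Ac²: 1125/1624·(-203/3600) + 13/72·141/208 = 1/12 ✓
b·A²c: 13/72·3/13 = 1/24 ✓; 4 stages ⇒ order 4.

4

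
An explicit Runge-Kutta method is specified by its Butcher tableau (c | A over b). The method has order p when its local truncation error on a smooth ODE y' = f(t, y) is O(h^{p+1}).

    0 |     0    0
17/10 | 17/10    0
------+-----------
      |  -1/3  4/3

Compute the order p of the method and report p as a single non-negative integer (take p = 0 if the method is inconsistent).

1

b = (-1/3, 4/3)
c = (0, 17/10)
Σ b_i: (-1/3)·1 + 4/3·1 = 1 ✓
b·c: 4/3·17/10 = 34/15 ≠ 1/2 ⇒ order 1.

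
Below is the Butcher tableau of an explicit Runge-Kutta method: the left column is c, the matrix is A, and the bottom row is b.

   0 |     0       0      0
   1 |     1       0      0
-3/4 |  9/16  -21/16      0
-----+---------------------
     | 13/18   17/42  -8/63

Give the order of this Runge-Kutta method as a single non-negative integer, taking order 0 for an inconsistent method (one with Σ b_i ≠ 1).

b = (13/18, 17/42, -8/63)
c = (0, 1, -3/4)
Ac = (0, 0, -21/16)
Σ b_i: 13/18·1 + 17/42·1 + (-8/63)·1 = 1 ✓
b·c: 17/42·1 + (-8/63)·(-3/4) = 1/2 ✓
b·c²: 17/42·1 + (-8/63)·9/16 = 1/3 ✓
b·Ac: (-8/63)·(-21/16) = 1/6 ✓; 3 stages ⇒ order 3.

3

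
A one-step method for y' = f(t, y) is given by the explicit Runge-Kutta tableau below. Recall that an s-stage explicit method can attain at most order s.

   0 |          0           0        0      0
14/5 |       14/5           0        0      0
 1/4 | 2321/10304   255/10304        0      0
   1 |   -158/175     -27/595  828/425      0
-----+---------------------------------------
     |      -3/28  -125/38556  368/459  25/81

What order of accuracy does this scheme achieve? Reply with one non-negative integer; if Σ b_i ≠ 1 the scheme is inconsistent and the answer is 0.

4

b = (-3/28, -125/38556, 368/459, 25/81)
c = (0, 14/5, 1/4, 1)
Ac = (0, 0, 51/736, 9/25)
Σ b_i: (-3/28)·1 + (-125/38556)·1 + 368/459·1 + 25/81·1 = 1 ✓
b·c: (-125/38556)·14/5 + 368/459·1/4 + 25/81·1 = 1/2 ✓
b·c²: (-125/38556)·196/25 + 368/459·1/16 + 25/81·1 = 1/3 ✓
b·Ac: 368/459·51/736 + 25/81·9/25 = 1/6 ✓
b·c³: (-125/38556)·2744/125 + 368/459·1/64 + 25/81·1 = 1/4 ✓
b·(c∘Ac): 368/459·51/2944 + 25/81·9/25 = 1/8 ✓
b·Ac²: 368/459·357/1840 + 25/81·(-117/500) = 1/12 ✓
b·A²c: 25/81·27/200 = 1/24 ✓; 4 stages ⇒ order 4.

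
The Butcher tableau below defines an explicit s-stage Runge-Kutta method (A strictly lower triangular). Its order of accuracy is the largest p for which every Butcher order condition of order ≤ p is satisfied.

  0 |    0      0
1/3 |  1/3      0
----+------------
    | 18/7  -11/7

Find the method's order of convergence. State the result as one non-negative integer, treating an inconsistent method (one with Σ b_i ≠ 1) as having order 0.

b = (18/7, -11/7)
c = (0, 1/3)
Σ b_i: 18/7·1 + (-11/7)·1 = 1 ✓
b·c: (-11/7)·1/3 = -11/21 ≠ 1/2 ⇒ order 1.

1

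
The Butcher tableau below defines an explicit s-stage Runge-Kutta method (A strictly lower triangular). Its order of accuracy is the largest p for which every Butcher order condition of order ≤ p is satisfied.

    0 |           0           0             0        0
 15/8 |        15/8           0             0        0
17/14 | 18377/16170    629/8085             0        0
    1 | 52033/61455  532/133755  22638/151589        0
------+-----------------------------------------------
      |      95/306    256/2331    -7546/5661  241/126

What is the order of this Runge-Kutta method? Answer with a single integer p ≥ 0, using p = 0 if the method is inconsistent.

b = (95/306, 256/2331, -7546/5661, 241/126)
c = (0, 15/8, 17/14, 1)
Ac = (0, 0, 629/4312, 91/482)
Σ b_i: 95/306·1 + 256/2331·1 + (-7546/5661)·1 + 241/126·1 = 1 ✓
b·c: 256/2331·15/8 + (-7546/5661)·17/14 + 241/126·1 = 1/2 ✓
b·c²: 256/2331·225/64 + (-7546/5661)·289/196 + 241/126·1 = 1/3 ✓
b·Ac: (-7546/5661)·629/4312 + 241/126·91/482 = 1/6 ✓
b·c³: 256/2331·3375/512 + (-7546/5661)·4913/2744 + 241/126·1 = 1/4 ✓
b·(c∘Ac): (-7546/5661)·10693/60368 + 241/126·91/482 = 1/8 ✓
b·Ac²: (-7546/5661)·9435/34496 + 241/126·903/3856 = 1/12 ✓
b·A²c: 241/126·21/964 = 1/24 ✓; 4 stages ⇒ order 4.

4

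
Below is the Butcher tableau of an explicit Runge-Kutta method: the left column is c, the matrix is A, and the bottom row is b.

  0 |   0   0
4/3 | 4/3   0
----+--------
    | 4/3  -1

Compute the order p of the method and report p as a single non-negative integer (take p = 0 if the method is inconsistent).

b = (4/3, -1)
c = (0, 4/3)
Σ b_i: 4/3·1 + (-1)·1 = 1/3 ≠ 1 ⇒ order 0.

0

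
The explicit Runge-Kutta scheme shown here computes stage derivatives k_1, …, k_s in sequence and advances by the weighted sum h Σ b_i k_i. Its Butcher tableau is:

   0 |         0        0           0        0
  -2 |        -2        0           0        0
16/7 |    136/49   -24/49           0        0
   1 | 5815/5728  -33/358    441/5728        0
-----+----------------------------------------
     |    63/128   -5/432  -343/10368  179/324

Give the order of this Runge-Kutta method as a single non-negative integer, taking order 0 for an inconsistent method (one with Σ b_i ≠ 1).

b = (63/128, -5/432, -343/10368, 179/324)
c = (0, -2, 16/7, 1)
Ac = (0, 0, 48/49, 129/358)
Σ b_i: 63/128·1 + (-5/432)·1 + (-343/10368)·1 + 179/324·1 = 1 ✓
b·c: (-5/432)·(-2) + (-343/10368)·16/7 + 179/324·1 = 1/2 ✓
b·c²: (-5/432)·4 + (-343/10368)·256/49 + 179/324·1 = 1/3 ✓
b·Ac: (-343/10368)·48/49 + 179/324·129/358 = 1/6 ✓
b·c³: (-5/432)·(-8) + (-343/10368)·4096/343 + 179/324·1 = 1/4 ✓
b·(c∘Ac): (-343/10368)·768/343 + 179/324·129/358 = 1/8 ✓
b·Ac²: (-343/10368)·(-96/49) + 179/324·6/179 = 1/12 ✓
b·A²c: 179/324·27/358 = 1/24 ✓; 4 stages ⇒ order 4.

4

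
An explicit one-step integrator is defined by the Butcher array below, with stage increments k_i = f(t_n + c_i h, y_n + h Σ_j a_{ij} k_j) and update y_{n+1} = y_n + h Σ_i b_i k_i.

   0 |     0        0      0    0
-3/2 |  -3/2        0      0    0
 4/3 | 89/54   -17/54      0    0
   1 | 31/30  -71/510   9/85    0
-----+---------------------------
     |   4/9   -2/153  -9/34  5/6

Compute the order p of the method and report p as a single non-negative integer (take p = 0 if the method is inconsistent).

b = (4/9, -2/153, -9/34, 5/6)
c = (0, -3/2, 4/3, 1)
Ac = (0, 0, 17/36, 7/20)
Σ b_i: 4/9·1 + (-2/153)·1 + (-9/34)·1 + 5/6·1 = 1 ✓
b·c: (-2/153)·(-3/2) + (-9/34)·4/3 + 5/6·1 = 1/2 ✓
b·c²: (-2/153)·9/4 + (-9/34)·16/9 + 5/6·1 = 1/3 ✓
b·Ac: (-9/34)·17/36 + 5/6·7/20 = 1/6 ✓
b·c³: (-2/153)·(-27/8) + (-9/34)·64/27 + 5/6·1 = 1/4 ✓
b·(c∘Ac): (-9/34)·17/27 + 5/6·7/20 = 1/8 ✓
b·Ac²: (-9/34)·(-17/24) + 5/6·(-1/8) = 1/12 ✓
b·A²c: 5/6·1/20 = 1/24 ✓; 4 stages ⇒ order 4.

4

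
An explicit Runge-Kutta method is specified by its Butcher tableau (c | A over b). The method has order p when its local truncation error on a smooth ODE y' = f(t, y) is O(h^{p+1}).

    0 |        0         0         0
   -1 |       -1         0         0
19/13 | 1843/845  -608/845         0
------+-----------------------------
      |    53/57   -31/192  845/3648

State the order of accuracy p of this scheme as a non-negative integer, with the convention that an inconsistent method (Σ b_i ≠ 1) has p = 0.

b = (53/57, -31/192, 845/3648)
c = (0, -1, 19/13)
Ac = (0, 0, 608/845)
Σ b_i: 53/57·1 + (-31/192)·1 + 845/3648·1 = 1 ✓
b·c: (-31/192)·(-1) + 845/3648·19/13 = 1/2 ✓
b·c²: (-31/192)·1 + 845/3648·361/169 = 1/3 ✓
b·Ac: 845/3648·608/845 = 1/6 ✓; 3 stages ⇒ order 3.

3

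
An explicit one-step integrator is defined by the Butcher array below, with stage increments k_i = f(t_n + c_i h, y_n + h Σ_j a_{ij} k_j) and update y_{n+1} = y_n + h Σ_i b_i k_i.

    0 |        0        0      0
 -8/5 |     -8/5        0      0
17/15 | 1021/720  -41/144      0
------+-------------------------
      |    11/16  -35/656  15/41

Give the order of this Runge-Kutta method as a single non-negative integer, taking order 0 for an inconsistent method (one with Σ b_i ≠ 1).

b = (11/16, -35/656, 15/41)
c = (0, -8/5, 17/15)
Ac = (0, 0, 41/90)
Σ b_i: 11/16·1 + (-35/656)·1 + 15/41·1 = 1 ✓
b·c: (-35/656)·(-8/5) + 15/41·17/15 = 1/2 ✓
b·c²: (-35/656)·64/25 + 15/41·289/225 = 1/3 ✓
b·Ac: 15/41·41/90 = 1/6 ✓; 3 stages ⇒ order 3.

3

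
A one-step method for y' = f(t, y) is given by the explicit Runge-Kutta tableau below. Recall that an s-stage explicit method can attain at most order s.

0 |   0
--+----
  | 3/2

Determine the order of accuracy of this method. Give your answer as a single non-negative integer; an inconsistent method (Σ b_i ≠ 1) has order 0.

b = (3/2)
c = (0)
Σ b_i: 3/2·1 = 3/2 ≠ 1 ⇒ order 0.

0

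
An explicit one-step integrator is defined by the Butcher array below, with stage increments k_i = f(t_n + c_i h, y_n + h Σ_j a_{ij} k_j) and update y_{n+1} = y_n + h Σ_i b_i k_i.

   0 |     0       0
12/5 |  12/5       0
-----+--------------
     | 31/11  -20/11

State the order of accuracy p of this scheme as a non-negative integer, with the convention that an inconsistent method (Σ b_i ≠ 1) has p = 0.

b = (31/11, -20/11)
c = (0, 12/5)
Σ b_i: 31/11·1 + (-20/11)·1 = 1 ✓
b·c: (-20/11)·12/5 = -48/11 ≠ 1/2 ⇒ order 1.

1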